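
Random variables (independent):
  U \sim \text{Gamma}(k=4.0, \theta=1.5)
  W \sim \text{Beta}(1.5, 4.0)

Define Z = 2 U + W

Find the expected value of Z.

E[Z] = 2*E[U] + 1*E[W]
E[U] = 6
E[W] = 0.27272727
E[Z] = 2*6 + 1*0.27272727 = 12.272727

12.272727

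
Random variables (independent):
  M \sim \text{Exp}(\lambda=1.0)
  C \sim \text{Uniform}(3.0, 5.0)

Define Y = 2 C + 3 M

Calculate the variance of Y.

For independent RVs: Var(aX + bY) = a²Var(X) + b²Var(Y)
Var(M) = 1
Var(C) = 0.33333333
Var(Y) = 3²*1 + 2²*0.33333333
= 9*1 + 4*0.33333333 = 10.333333

10.333333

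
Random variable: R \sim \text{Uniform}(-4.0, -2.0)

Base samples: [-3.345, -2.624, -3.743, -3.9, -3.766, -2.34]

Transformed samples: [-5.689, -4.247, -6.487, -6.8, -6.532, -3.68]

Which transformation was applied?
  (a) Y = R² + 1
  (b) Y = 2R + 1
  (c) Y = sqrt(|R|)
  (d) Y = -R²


Checking option (b) Y = 2R + 1:
  R = -3.345 -> Y = -5.689 ✓
  R = -2.624 -> Y = -4.247 ✓
  R = -3.743 -> Y = -6.487 ✓
All samples match this transformation.

(b) 2R + 1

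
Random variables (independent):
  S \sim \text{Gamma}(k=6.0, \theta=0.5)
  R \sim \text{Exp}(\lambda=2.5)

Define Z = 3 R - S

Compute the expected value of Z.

E[Z] = -1*E[S] + 3*E[R]
E[S] = 3
E[R] = 0.4
E[Z] = -1*3 + 3*0.4 = -1.8

-1.8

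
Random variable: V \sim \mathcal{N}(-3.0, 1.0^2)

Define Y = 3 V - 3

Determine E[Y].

For Y = 3V - 3:
E[Y] = 3 * E[V] - 3
E[V] = -3.0 = -3
E[Y] = 3 * (-3) - 3 = -12

-12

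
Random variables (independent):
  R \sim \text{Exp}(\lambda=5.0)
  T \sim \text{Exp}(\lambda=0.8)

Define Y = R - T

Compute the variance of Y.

For independent RVs: Var(aX + bY) = a²Var(X) + b²Var(Y)
Var(R) = 0.04
Var(T) = 1.5625
Var(Y) = 1²*0.04 + (-1)²*1.5625
= 1*0.04 + 1*1.5625 = 1.6025

1.6025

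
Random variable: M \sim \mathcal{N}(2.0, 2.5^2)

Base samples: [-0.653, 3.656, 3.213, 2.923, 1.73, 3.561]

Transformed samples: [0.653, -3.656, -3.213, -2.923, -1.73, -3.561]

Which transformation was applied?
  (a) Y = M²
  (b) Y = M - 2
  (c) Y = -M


Checking option (c) Y = -M:
  M = -0.653 -> Y = 0.653 ✓
  M = 3.656 -> Y = -3.656 ✓
  M = 3.213 -> Y = -3.213 ✓
All samples match this transformation.

(c) -M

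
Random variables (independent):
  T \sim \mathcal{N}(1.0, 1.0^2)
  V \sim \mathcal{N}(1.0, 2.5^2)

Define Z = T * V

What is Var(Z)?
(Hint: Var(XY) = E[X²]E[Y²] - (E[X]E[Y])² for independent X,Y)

Var(XY) = E[X²]E[Y²] - (E[X]E[Y])²
E[T] = 1, Var(T) = 1
E[V] = 1, Var(V) = 6.25
E[T²] = 1 + 1² = 2
E[V²] = 6.25 + 1² = 7.25
Var(Z) = 2*7.25 - (1*1)²
= 14.5 - 1 = 13.5

13.5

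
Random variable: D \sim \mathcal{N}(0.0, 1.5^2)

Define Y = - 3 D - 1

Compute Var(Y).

For Y = aD + b: Var(Y) = a² * Var(D)
Var(D) = 1.5^2 = 2.25
Var(Y) = (-3)² * 2.25 = 9 * 2.25 = 20.25

20.25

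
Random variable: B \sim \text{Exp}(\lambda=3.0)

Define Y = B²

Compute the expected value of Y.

E[B²] = Var(B) + (E[B])² = 0.11111111 + 0.11111111 = 0.22222222

0.22222222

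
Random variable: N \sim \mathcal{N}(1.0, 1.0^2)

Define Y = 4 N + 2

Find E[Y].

For Y = 4N + 2:
E[Y] = 4 * E[N] + 2
E[N] = 1.0 = 1
E[Y] = 4 * 1 + 2 = 6

6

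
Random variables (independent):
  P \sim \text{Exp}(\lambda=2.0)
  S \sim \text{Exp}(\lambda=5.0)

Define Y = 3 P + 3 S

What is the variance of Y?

For independent RVs: Var(aX + bY) = a²Var(X) + b²Var(Y)
Var(P) = 0.25
Var(S) = 0.04
Var(Y) = 3²*0.25 + 3²*0.04
= 9*0.25 + 9*0.04 = 2.61

2.61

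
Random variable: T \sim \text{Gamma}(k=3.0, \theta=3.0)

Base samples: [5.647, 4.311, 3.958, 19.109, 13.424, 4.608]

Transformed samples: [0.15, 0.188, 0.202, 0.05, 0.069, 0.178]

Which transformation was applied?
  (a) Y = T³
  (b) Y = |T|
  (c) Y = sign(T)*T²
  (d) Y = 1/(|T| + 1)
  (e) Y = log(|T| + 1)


Checking option (d) Y = 1/(|T| + 1):
  T = 5.647 -> Y = 0.15 ✓
  T = 4.311 -> Y = 0.188 ✓
  T = 3.958 -> Y = 0.202 ✓
All samples match this transformation.

(d) 1/(|T| + 1)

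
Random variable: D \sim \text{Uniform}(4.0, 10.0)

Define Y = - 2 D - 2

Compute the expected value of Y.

For Y = -2D - 2:
E[Y] = -2 * E[D] - 2
E[D] = (4 + 10)/2 = 7
E[Y] = -2 * 7 - 2 = -16

-16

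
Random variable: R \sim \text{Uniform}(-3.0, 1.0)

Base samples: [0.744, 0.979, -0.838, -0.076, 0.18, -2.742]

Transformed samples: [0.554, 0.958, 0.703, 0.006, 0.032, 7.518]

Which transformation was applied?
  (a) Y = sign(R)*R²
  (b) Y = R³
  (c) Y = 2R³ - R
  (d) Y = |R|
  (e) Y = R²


Checking option (e) Y = R²:
  R = 0.744 -> Y = 0.554 ✓
  R = 0.979 -> Y = 0.958 ✓
  R = -0.838 -> Y = 0.703 ✓
All samples match this transformation.

(e) R²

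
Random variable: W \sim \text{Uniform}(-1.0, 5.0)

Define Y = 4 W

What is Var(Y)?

For Y = aW + b: Var(Y) = a² * Var(W)
Var(W) = (5 + 1)^2/12 = 3
Var(Y) = 4² * 3 = 16 * 3 = 48

48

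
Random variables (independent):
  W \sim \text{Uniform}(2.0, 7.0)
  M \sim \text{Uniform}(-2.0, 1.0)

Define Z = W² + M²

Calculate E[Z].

E[Z] = E[W²] + E[M²]
E[W²] = Var(W) + E[W]² = 2.0833333 + 20.25 = 22.333333
E[M²] = Var(M) + E[M]² = 0.75 + 0.25 = 1
E[Z] = 22.333333 + 1 = 23.333333

23.333333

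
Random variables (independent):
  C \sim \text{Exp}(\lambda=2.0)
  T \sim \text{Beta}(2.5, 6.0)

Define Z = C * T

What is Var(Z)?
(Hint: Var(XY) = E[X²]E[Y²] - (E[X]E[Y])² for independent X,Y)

Var(XY) = E[X²]E[Y²] - (E[X]E[Y])²
E[C] = 0.5, Var(C) = 0.25
E[T] = 0.29411765, Var(T) = 0.021853943
E[C²] = 0.25 + 0.5² = 0.5
E[T²] = 0.021853943 + 0.29411765² = 0.10835913
Var(Z) = 0.5*0.10835913 - (0.5*0.29411765)²
= 0.054179567 - 0.021626298 = 0.032553269

0.032553269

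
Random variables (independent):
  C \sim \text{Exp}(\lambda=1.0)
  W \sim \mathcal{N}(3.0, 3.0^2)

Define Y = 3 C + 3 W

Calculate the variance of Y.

For independent RVs: Var(aX + bY) = a²Var(X) + b²Var(Y)
Var(C) = 1
Var(W) = 9
Var(Y) = 3²*1 + 3²*9
= 9*1 + 9*9 = 90

90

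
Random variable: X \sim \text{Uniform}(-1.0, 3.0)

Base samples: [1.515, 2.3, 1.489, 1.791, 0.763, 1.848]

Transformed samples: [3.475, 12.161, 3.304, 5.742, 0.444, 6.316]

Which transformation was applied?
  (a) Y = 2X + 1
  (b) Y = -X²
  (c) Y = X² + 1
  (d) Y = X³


Checking option (d) Y = X³:
  X = 1.515 -> Y = 3.475 ✓
  X = 2.3 -> Y = 12.161 ✓
  X = 1.489 -> Y = 3.304 ✓
All samples match this transformation.

(d) X³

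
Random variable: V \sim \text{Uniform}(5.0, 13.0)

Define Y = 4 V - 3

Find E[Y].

For Y = 4V - 3:
E[Y] = 4 * E[V] - 3
E[V] = (5 + 13)/2 = 9
E[Y] = 4 * 9 - 3 = 33

33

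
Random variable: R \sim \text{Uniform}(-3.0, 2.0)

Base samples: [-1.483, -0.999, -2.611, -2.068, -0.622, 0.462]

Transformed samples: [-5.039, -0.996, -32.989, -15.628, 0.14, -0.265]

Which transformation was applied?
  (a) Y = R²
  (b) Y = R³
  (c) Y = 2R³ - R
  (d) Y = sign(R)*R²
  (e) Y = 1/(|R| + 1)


Checking option (c) Y = 2R³ - R:
  R = -1.483 -> Y = -5.039 ✓
  R = -0.999 -> Y = -0.996 ✓
  R = -2.611 -> Y = -32.989 ✓
All samples match this transformation.

(c) 2R³ - R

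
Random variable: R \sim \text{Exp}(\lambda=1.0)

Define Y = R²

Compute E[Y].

Using E[X²] = Var(X) + (E[X])²:
E[R] = 1
Var(R) = 1/1.0^2 = 1
E[R²] = 1 + 1² = 1 + 1 = 2

2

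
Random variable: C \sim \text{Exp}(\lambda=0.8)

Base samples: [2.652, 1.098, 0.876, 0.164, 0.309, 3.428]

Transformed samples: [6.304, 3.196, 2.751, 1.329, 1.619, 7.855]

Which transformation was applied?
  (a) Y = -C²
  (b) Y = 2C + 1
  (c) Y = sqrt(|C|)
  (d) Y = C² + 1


Checking option (b) Y = 2C + 1:
  C = 2.652 -> Y = 6.304 ✓
  C = 1.098 -> Y = 3.196 ✓
  C = 0.876 -> Y = 2.751 ✓
All samples match this transformation.

(b) 2C + 1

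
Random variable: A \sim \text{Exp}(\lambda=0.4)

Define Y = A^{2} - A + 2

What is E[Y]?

E[Y] = 1*E[A²] - 1*E[A] + 2
E[A] = 2.5
E[A²] = Var(A) + (E[A])² = 6.25 + 6.25 = 12.5
E[Y] = 1*12.5 - 1*2.5 + 2 = 12

12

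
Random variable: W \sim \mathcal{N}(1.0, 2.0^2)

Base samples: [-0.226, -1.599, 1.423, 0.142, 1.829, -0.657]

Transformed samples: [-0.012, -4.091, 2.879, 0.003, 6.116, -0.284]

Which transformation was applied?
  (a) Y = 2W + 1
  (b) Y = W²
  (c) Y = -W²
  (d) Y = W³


Checking option (d) Y = W³:
  W = -0.226 -> Y = -0.012 ✓
  W = -1.599 -> Y = -4.091 ✓
  W = 1.423 -> Y = 2.879 ✓
All samples match this transformation.

(d) W³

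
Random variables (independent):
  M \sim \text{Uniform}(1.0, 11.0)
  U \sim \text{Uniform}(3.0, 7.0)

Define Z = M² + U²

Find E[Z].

E[Z] = E[M²] + E[U²]
E[M²] = Var(M) + E[M]² = 8.3333333 + 36 = 44.333333
E[U²] = Var(U) + E[U]² = 1.3333333 + 25 = 26.333333
E[Z] = 44.333333 + 26.333333 = 70.666667

70.666667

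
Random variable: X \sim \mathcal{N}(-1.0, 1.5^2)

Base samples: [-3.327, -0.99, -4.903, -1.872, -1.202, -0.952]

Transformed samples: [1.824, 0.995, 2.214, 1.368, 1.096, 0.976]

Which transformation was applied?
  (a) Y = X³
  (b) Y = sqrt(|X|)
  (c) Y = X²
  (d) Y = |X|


Checking option (b) Y = sqrt(|X|):
  X = -3.327 -> Y = 1.824 ✓
  X = -0.99 -> Y = 0.995 ✓
  X = -4.903 -> Y = 2.214 ✓
All samples match this transformation.

(b) sqrt(|X|)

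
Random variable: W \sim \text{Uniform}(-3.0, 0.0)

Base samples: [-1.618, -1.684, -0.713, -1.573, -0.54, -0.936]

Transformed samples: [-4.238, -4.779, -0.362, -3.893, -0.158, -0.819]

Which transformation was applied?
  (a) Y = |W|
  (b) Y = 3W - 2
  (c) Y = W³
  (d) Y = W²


Checking option (c) Y = W³:
  W = -1.618 -> Y = -4.238 ✓
  W = -1.684 -> Y = -4.779 ✓
  W = -0.713 -> Y = -0.362 ✓
All samples match this transformation.

(c) W³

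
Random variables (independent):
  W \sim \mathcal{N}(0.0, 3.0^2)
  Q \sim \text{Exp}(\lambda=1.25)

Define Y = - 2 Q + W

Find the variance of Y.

For independent RVs: Var(aX + bY) = a²Var(X) + b²Var(Y)
Var(W) = 9
Var(Q) = 0.64
Var(Y) = 1²*9 + (-2)²*0.64
= 1*9 + 4*0.64 = 11.56

11.56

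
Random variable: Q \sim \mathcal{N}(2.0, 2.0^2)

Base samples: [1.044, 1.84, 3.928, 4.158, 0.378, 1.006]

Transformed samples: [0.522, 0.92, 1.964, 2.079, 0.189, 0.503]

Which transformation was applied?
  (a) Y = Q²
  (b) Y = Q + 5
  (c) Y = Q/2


Checking option (c) Y = Q/2:
  Q = 1.044 -> Y = 0.522 ✓
  Q = 1.84 -> Y = 0.92 ✓
  Q = 3.928 -> Y = 1.964 ✓
All samples match this transformation.

(c) Q/2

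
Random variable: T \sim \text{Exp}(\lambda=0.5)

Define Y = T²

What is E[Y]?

Using E[X²] = Var(X) + (E[X])²:
E[T] = 2
Var(T) = 1/0.5^2 = 4
E[T²] = 4 + 2² = 4 + 4 = 8

8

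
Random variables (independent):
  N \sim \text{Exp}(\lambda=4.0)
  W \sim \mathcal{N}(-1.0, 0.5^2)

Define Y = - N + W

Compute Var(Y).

For independent RVs: Var(aX + bY) = a²Var(X) + b²Var(Y)
Var(N) = 0.0625
Var(W) = 0.25
Var(Y) = (-1)²*0.0625 + 1²*0.25
= 1*0.0625 + 1*0.25 = 0.3125

0.3125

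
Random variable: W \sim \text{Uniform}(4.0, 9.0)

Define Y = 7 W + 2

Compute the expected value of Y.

For Y = 7W + 2:
E[Y] = 7 * E[W] + 2
E[W] = (4 + 9)/2 = 6.5
E[Y] = 7 * 6.5 + 2 = 47.5

47.5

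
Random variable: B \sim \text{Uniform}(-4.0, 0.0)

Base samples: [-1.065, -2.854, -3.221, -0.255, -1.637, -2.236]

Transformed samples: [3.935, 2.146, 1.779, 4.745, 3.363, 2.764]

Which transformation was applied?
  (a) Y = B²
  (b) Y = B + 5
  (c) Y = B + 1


Checking option (b) Y = B + 5:
  B = -1.065 -> Y = 3.935 ✓
  B = -2.854 -> Y = 2.146 ✓
  B = -3.221 -> Y = 1.779 ✓
All samples match this transformation.

(b) B + 5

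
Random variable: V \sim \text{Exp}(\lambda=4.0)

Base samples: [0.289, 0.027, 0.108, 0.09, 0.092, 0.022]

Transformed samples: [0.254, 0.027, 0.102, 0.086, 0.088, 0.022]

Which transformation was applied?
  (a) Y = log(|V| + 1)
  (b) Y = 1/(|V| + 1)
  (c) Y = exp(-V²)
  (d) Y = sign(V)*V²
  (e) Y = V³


Checking option (a) Y = log(|V| + 1):
  V = 0.289 -> Y = 0.254 ✓
  V = 0.027 -> Y = 0.027 ✓
  V = 0.108 -> Y = 0.102 ✓
All samples match this transformation.

(a) log(|V| + 1)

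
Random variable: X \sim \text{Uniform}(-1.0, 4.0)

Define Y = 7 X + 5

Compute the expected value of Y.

For Y = 7X + 5:
E[Y] = 7 * E[X] + 5
E[X] = (-1 + 4)/2 = 1.5
E[Y] = 7 * 1.5 + 5 = 15.5

15.5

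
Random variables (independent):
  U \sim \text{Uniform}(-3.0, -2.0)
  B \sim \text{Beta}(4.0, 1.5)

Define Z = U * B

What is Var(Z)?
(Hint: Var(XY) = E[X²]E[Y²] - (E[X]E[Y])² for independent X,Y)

Var(XY) = E[X²]E[Y²] - (E[X]E[Y])²
E[U] = -2.5, Var(U) = 0.083333333
E[B] = 0.72727273, Var(B) = 0.03051494
E[U²] = 0.083333333 + (-2.5)² = 6.3333333
E[B²] = 0.03051494 + 0.72727273² = 0.55944056
Var(Z) = 6.3333333*0.55944056 - (-2.5*0.72727273)²
= 3.5431235 - 3.3057851 = 0.23733842

0.23733842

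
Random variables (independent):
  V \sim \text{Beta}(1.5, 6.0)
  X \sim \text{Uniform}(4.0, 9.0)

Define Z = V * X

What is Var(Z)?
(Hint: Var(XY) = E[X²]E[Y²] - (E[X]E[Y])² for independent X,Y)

Var(XY) = E[X²]E[Y²] - (E[X]E[Y])²
E[V] = 0.2, Var(V) = 0.018823529
E[X] = 6.5, Var(X) = 2.0833333
E[V²] = 0.018823529 + 0.2² = 0.058823529
E[X²] = 2.0833333 + 6.5² = 44.333333
Var(Z) = 0.058823529*44.333333 - (0.2*6.5)²
= 2.6078431 - 1.69 = 0.91784314

0.91784314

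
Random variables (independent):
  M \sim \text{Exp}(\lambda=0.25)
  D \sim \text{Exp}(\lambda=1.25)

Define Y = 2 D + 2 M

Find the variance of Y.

For independent RVs: Var(aX + bY) = a²Var(X) + b²Var(Y)
Var(M) = 16
Var(D) = 0.64
Var(Y) = 2²*16 + 2²*0.64
= 4*16 + 4*0.64 = 66.56

66.56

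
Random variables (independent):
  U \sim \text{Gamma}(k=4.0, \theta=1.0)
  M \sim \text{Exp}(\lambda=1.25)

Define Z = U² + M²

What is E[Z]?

E[Z] = E[U²] + E[M²]
E[U²] = Var(U) + E[U]² = 4 + 16 = 20
E[M²] = Var(M) + E[M]² = 0.64 + 0.64 = 1.28
E[Z] = 20 + 1.28 = 21.28

21.28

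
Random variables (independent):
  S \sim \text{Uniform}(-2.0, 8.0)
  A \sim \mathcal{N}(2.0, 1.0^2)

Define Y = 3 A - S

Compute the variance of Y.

For independent RVs: Var(aX + bY) = a²Var(X) + b²Var(Y)
Var(S) = 8.3333333
Var(A) = 1
Var(Y) = (-1)²*8.3333333 + 3²*1
= 1*8.3333333 + 9*1 = 17.333333

17.333333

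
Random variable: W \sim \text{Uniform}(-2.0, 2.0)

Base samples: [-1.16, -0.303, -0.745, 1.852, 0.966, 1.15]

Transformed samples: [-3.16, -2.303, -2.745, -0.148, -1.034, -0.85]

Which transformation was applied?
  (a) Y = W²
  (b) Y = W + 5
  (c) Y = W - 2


Checking option (c) Y = W - 2:
  W = -1.16 -> Y = -3.16 ✓
  W = -0.303 -> Y = -2.303 ✓
  W = -0.745 -> Y = -2.745 ✓
All samples match this transformation.

(c) W - 2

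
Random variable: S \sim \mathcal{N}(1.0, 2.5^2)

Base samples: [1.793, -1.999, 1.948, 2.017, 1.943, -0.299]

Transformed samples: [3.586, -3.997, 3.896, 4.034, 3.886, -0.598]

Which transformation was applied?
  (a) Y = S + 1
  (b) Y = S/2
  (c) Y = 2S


Checking option (c) Y = 2S:
  S = 1.793 -> Y = 3.586 ✓
  S = -1.999 -> Y = -3.997 ✓
  S = 1.948 -> Y = 3.896 ✓
All samples match this transformation.

(c) 2S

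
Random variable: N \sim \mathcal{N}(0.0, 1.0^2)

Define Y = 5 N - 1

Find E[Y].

For Y = 5N - 1:
E[Y] = 5 * E[N] - 1
E[N] = 0.0 = 0
E[Y] = 5 * 0 - 1 = -1

-1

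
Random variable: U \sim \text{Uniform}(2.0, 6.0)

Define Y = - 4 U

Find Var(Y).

For Y = aU + b: Var(Y) = a² * Var(U)
Var(U) = (6 - 2)^2/12 = 1.3333333
Var(Y) = (-4)² * 1.3333333 = 16 * 1.3333333 = 21.333333

21.333333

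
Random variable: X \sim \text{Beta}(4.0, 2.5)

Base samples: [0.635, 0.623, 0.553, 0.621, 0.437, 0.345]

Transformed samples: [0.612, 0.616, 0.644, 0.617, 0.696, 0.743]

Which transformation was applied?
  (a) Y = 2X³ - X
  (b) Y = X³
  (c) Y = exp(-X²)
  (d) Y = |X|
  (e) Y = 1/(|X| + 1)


Checking option (e) Y = 1/(|X| + 1):
  X = 0.635 -> Y = 0.612 ✓
  X = 0.623 -> Y = 0.616 ✓
  X = 0.553 -> Y = 0.644 ✓
All samples match this transformation.

(e) 1/(|X| + 1)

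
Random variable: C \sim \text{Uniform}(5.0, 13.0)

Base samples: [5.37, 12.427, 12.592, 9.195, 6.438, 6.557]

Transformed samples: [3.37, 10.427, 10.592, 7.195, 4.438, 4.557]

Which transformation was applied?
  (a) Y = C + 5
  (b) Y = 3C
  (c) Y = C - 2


Checking option (c) Y = C - 2:
  C = 5.37 -> Y = 3.37 ✓
  C = 12.427 -> Y = 10.427 ✓
  C = 12.592 -> Y = 10.592 ✓
All samples match this transformation.

(c) C - 2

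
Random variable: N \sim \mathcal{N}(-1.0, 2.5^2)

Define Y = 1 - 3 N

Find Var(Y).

For Y = aN + b: Var(Y) = a² * Var(N)
Var(N) = 2.5^2 = 6.25
Var(Y) = (-3)² * 6.25 = 9 * 6.25 = 56.25

56.25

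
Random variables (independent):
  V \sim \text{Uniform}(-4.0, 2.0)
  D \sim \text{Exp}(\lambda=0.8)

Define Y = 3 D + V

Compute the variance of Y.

For independent RVs: Var(aX + bY) = a²Var(X) + b²Var(Y)
Var(V) = 3
Var(D) = 1.5625
Var(Y) = 1²*3 + 3²*1.5625
= 1*3 + 9*1.5625 = 17.0625

17.0625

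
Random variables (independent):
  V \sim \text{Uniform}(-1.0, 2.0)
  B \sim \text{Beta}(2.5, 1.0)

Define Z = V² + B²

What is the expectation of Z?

E[Z] = E[V²] + E[B²]
E[V²] = Var(V) + E[V]² = 0.75 + 0.25 = 1
E[B²] = Var(B) + E[B]² = 0.045351474 + 0.51020408 = 0.55555556
E[Z] = 1 + 0.55555556 = 1.5555556

1.5555556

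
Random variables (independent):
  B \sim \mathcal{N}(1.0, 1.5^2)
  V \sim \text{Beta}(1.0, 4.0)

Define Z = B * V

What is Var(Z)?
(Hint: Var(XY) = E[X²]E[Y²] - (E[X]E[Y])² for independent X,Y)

Var(XY) = E[X²]E[Y²] - (E[X]E[Y])²
E[B] = 1, Var(B) = 2.25
E[V] = 0.2, Var(V) = 0.026666667
E[B²] = 2.25 + 1² = 3.25
E[V²] = 0.026666667 + 0.2² = 0.066666667
Var(Z) = 3.25*0.066666667 - (1*0.2)²
= 0.21666667 - 0.04 = 0.17666667

0.17666667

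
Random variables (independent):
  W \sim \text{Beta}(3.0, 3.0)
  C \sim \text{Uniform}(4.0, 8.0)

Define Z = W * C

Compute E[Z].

For independent RVs: E[XY] = E[X]*E[Y]
E[W] = 0.5
E[C] = 6
E[Z] = 0.5 * 6 = 3

3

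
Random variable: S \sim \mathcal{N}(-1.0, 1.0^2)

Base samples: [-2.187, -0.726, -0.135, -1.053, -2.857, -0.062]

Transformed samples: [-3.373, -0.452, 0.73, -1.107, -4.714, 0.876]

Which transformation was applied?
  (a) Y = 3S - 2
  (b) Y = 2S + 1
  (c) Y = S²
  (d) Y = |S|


Checking option (b) Y = 2S + 1:
  S = -2.187 -> Y = -3.373 ✓
  S = -0.726 -> Y = -0.452 ✓
  S = -0.135 -> Y = 0.73 ✓
All samples match this transformation.

(b) 2S + 1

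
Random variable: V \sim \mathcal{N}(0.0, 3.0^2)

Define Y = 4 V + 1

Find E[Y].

For Y = 4V + 1:
E[Y] = 4 * E[V] + 1
E[V] = 0.0 = 0
E[Y] = 4 * 0 + 1 = 1

1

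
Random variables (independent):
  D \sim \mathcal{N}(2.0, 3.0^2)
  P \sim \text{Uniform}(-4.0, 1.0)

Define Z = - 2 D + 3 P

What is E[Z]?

E[Z] = -2*E[D] + 3*E[P]
E[D] = 2
E[P] = -1.5
E[Z] = -2*2 + 3*(-1.5) = -8.5

-8.5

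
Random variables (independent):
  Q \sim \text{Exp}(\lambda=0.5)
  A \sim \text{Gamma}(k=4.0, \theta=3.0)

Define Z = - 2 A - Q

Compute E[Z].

E[Z] = -1*E[Q] - 2*E[A]
E[Q] = 2
E[A] = 12
E[Z] = -1*2 - 2*12 = -26

-26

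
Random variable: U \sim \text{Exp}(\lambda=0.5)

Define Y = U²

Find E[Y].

E[U²] = Var(U) + (E[U])² = 4 + 4 = 8

8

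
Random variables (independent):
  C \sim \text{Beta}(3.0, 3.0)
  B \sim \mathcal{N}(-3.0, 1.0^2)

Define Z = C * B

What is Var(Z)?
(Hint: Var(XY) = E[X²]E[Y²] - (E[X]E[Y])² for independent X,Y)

Var(XY) = E[X²]E[Y²] - (E[X]E[Y])²
E[C] = 0.5, Var(C) = 0.035714286
E[B] = -3, Var(B) = 1
E[C²] = 0.035714286 + 0.5² = 0.28571429
E[B²] = 1 + (-3)² = 10
Var(Z) = 0.28571429*10 - (0.5*(-3))²
= 2.8571429 - 2.25 = 0.60714286

0.60714286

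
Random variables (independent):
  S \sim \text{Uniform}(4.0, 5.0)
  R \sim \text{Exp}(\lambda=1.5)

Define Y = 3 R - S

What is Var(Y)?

For independent RVs: Var(aX + bY) = a²Var(X) + b²Var(Y)
Var(S) = 0.083333333
Var(R) = 0.44444444
Var(Y) = (-1)²*0.083333333 + 3²*0.44444444
= 1*0.083333333 + 9*0.44444444 = 4.0833333

4.0833333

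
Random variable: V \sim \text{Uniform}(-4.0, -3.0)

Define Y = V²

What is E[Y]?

Using E[X²] = Var(X) + (E[X])²:
E[V] = -3.5
Var(V) = (-3 + 4)^2/12 = 0.083333333
E[V²] = 0.083333333 + (-3.5)² = 0.083333333 + 12.25 = 12.333333

12.333333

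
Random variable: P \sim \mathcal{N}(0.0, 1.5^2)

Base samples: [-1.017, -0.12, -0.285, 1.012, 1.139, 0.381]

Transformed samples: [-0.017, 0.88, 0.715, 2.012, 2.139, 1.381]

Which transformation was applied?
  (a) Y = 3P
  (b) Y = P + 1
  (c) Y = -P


Checking option (b) Y = P + 1:
  P = -1.017 -> Y = -0.017 ✓
  P = -0.12 -> Y = 0.88 ✓
  P = -0.285 -> Y = 0.715 ✓
All samples match this transformation.

(b) P + 1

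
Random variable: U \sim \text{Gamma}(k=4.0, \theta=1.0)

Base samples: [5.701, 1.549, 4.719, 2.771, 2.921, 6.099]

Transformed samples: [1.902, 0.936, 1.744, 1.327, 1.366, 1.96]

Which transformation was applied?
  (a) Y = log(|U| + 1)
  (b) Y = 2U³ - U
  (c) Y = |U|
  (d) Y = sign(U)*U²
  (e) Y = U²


Checking option (a) Y = log(|U| + 1):
  U = 5.701 -> Y = 1.902 ✓
  U = 1.549 -> Y = 0.936 ✓
  U = 4.719 -> Y = 1.744 ✓
All samples match this transformation.

(a) log(|U| + 1)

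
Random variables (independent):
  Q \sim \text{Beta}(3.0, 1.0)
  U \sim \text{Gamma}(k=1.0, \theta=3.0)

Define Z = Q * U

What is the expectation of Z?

For independent RVs: E[XY] = E[X]*E[Y]
E[Q] = 0.75
E[U] = 3
E[Z] = 0.75 * 3 = 2.25

2.25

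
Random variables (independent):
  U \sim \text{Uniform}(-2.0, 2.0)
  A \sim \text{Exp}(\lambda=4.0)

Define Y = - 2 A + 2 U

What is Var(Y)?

For independent RVs: Var(aX + bY) = a²Var(X) + b²Var(Y)
Var(U) = 1.3333333
Var(A) = 0.0625
Var(Y) = 2²*1.3333333 + (-2)²*0.0625
= 4*1.3333333 + 4*0.0625 = 5.5833333

5.5833333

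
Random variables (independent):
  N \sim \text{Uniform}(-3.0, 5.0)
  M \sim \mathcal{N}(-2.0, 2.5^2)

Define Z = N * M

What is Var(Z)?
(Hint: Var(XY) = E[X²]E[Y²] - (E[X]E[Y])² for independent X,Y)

Var(XY) = E[X²]E[Y²] - (E[X]E[Y])²
E[N] = 1, Var(N) = 5.3333333
E[M] = -2, Var(M) = 6.25
E[N²] = 5.3333333 + 1² = 6.3333333
E[M²] = 6.25 + (-2)² = 10.25
Var(Z) = 6.3333333*10.25 - (1*(-2))²
= 64.916667 - 4 = 60.916667

60.916667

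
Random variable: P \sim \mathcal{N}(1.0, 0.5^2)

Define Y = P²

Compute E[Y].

E[P²] = Var(P) + (E[P])² = 0.25 + 1 = 1.25

1.25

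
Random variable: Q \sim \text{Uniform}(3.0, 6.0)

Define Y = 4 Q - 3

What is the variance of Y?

For Y = aQ + b: Var(Y) = a² * Var(Q)
Var(Q) = (6 - 3)^2/12 = 0.75
Var(Y) = 4² * 0.75 = 16 * 0.75 = 12

12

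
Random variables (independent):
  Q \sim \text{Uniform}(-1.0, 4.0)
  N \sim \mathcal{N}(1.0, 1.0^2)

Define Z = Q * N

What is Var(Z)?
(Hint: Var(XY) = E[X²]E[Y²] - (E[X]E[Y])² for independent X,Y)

Var(XY) = E[X²]E[Y²] - (E[X]E[Y])²
E[Q] = 1.5, Var(Q) = 2.0833333
E[N] = 1, Var(N) = 1
E[Q²] = 2.0833333 + 1.5² = 4.3333333
E[N²] = 1 + 1² = 2
Var(Z) = 4.3333333*2 - (1.5*1)²
= 8.6666667 - 2.25 = 6.4166667

6.4166667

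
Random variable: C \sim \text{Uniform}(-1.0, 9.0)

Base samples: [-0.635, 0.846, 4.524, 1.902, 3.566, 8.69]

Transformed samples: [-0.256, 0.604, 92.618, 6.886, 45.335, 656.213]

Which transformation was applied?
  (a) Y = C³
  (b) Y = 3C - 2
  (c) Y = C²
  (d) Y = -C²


Checking option (a) Y = C³:
  C = -0.635 -> Y = -0.256 ✓
  C = 0.846 -> Y = 0.604 ✓
  C = 4.524 -> Y = 92.618 ✓
All samples match this transformation.

(a) C³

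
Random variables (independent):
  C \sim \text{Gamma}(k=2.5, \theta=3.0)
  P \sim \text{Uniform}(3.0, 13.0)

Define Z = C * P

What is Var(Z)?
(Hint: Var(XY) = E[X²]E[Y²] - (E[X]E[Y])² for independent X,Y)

Var(XY) = E[X²]E[Y²] - (E[X]E[Y])²
E[C] = 7.5, Var(C) = 22.5
E[P] = 8, Var(P) = 8.3333333
E[C²] = 22.5 + 7.5² = 78.75
E[P²] = 8.3333333 + 8² = 72.333333
Var(Z) = 78.75*72.333333 - (7.5*8)²
= 5696.25 - 3600 = 2096.25

2096.25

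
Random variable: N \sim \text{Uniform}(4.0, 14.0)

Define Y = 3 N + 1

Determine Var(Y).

For Y = aN + b: Var(Y) = a² * Var(N)
Var(N) = (14 - 4)^2/12 = 8.3333333
Var(Y) = 3² * 8.3333333 = 9 * 8.3333333 = 75

75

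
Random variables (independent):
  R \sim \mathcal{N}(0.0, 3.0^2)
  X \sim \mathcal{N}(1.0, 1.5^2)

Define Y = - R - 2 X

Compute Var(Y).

For independent RVs: Var(aX + bY) = a²Var(X) + b²Var(Y)
Var(R) = 9
Var(X) = 2.25
Var(Y) = (-1)²*9 + (-2)²*2.25
= 1*9 + 4*2.25 = 18

18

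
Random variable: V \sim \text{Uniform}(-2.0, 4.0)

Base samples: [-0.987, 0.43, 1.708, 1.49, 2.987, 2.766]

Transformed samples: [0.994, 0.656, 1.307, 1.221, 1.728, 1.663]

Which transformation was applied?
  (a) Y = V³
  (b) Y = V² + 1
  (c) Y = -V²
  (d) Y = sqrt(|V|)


Checking option (d) Y = sqrt(|V|):
  V = -0.987 -> Y = 0.994 ✓
  V = 0.43 -> Y = 0.656 ✓
  V = 1.708 -> Y = 1.307 ✓
All samples match this transformation.

(d) sqrt(|V|)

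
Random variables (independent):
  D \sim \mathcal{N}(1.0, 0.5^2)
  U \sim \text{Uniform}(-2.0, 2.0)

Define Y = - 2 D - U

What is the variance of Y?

For independent RVs: Var(aX + bY) = a²Var(X) + b²Var(Y)
Var(D) = 0.25
Var(U) = 1.3333333
Var(Y) = (-2)²*0.25 + (-1)²*1.3333333
= 4*0.25 + 1*1.3333333 = 2.3333333

2.3333333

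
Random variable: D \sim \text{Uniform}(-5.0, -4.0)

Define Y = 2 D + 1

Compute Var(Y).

For Y = aD + b: Var(Y) = a² * Var(D)
Var(D) = (-4 + 5)^2/12 = 0.083333333
Var(Y) = 2² * 0.083333333 = 4 * 0.083333333 = 0.33333333

0.33333333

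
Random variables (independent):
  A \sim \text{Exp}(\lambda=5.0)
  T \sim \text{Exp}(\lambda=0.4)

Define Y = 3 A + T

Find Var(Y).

For independent RVs: Var(aX + bY) = a²Var(X) + b²Var(Y)
Var(A) = 0.04
Var(T) = 6.25
Var(Y) = 3²*0.04 + 1²*6.25
= 9*0.04 + 1*6.25 = 6.61

6.61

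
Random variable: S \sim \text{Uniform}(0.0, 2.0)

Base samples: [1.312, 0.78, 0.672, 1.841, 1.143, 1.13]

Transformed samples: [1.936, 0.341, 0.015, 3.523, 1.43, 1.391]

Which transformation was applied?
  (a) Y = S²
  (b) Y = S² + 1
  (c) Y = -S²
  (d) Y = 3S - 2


Checking option (d) Y = 3S - 2:
  S = 1.312 -> Y = 1.936 ✓
  S = 0.78 -> Y = 0.341 ✓
  S = 0.672 -> Y = 0.015 ✓
All samples match this transformation.

(d) 3S - 2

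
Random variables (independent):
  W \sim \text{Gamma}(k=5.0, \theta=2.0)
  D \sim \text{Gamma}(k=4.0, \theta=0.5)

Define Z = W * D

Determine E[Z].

For independent RVs: E[XY] = E[X]*E[Y]
E[W] = 10
E[D] = 2
E[Z] = 10 * 2 = 20

20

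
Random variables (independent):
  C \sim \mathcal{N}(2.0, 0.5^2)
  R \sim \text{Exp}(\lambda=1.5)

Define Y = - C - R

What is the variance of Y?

For independent RVs: Var(aX + bY) = a²Var(X) + b²Var(Y)
Var(C) = 0.25
Var(R) = 0.44444444
Var(Y) = (-1)²*0.25 + (-1)²*0.44444444
= 1*0.25 + 1*0.44444444 = 0.69444444

0.69444444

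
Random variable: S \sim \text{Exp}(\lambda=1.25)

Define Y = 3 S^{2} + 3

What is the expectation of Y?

E[Y] = 3*E[S²] + 3
E[S] = 0.8
E[S²] = Var(S) + (E[S])² = 0.64 + 0.64 = 1.28
E[Y] = 3*1.28 + 3 = 6.84

6.84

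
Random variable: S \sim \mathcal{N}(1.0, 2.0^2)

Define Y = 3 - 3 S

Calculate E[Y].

For Y = -3S + 3:
E[Y] = -3 * E[S] + 3
E[S] = 1.0 = 1
E[Y] = -3 * 1 + 3 = 0

0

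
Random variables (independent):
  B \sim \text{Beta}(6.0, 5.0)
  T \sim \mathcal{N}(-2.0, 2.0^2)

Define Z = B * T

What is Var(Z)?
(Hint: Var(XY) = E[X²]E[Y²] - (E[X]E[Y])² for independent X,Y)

Var(XY) = E[X²]E[Y²] - (E[X]E[Y])²
E[B] = 0.54545455, Var(B) = 0.020661157
E[T] = -2, Var(T) = 4
E[B²] = 0.020661157 + 0.54545455² = 0.31818182
E[T²] = 4 + (-2)² = 8
Var(Z) = 0.31818182*8 - (0.54545455*(-2))²
= 2.5454545 - 1.1900826 = 1.3553719

1.3553719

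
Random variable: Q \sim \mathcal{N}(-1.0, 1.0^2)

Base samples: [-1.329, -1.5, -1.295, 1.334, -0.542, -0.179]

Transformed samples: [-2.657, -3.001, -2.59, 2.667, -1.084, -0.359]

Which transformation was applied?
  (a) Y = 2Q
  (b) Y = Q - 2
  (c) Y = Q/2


Checking option (a) Y = 2Q:
  Q = -1.329 -> Y = -2.657 ✓
  Q = -1.5 -> Y = -3.001 ✓
  Q = -1.295 -> Y = -2.59 ✓
All samples match this transformation.

(a) 2Q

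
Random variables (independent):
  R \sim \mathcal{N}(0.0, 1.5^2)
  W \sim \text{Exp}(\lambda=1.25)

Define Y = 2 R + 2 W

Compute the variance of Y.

For independent RVs: Var(aX + bY) = a²Var(X) + b²Var(Y)
Var(R) = 2.25
Var(W) = 0.64
Var(Y) = 2²*2.25 + 2²*0.64
= 4*2.25 + 4*0.64 = 11.56

11.56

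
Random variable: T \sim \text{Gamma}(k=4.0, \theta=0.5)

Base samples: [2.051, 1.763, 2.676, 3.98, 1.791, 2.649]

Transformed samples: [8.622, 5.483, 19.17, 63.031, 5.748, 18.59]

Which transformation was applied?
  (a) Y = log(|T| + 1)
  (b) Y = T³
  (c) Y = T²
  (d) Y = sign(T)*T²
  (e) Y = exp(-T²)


Checking option (b) Y = T³:
  T = 2.051 -> Y = 8.622 ✓
  T = 1.763 -> Y = 5.483 ✓
  T = 2.676 -> Y = 19.17 ✓
All samples match this transformation.

(b) T³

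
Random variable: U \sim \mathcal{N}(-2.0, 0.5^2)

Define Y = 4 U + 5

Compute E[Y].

For Y = 4U + 5:
E[Y] = 4 * E[U] + 5
E[U] = -2.0 = -2
E[Y] = 4 * (-2) + 5 = -3

-3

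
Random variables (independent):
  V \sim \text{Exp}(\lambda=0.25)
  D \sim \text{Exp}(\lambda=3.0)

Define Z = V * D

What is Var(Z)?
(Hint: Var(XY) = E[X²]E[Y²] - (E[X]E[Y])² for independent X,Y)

Var(XY) = E[X²]E[Y²] - (E[X]E[Y])²
E[V] = 4, Var(V) = 16
E[D] = 0.33333333, Var(D) = 0.11111111
E[V²] = 16 + 4² = 32
E[D²] = 0.11111111 + 0.33333333² = 0.22222222
Var(Z) = 32*0.22222222 - (4*0.33333333)²
= 7.1111111 - 1.7777778 = 5.3333333

5.3333333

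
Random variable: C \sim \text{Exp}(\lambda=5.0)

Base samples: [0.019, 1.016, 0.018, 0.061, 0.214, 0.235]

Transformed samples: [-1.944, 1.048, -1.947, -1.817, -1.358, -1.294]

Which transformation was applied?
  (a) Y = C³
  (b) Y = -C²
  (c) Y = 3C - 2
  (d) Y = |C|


Checking option (c) Y = 3C - 2:
  C = 0.019 -> Y = -1.944 ✓
  C = 1.016 -> Y = 1.048 ✓
  C = 0.018 -> Y = -1.947 ✓
All samples match this transformation.

(c) 3C - 2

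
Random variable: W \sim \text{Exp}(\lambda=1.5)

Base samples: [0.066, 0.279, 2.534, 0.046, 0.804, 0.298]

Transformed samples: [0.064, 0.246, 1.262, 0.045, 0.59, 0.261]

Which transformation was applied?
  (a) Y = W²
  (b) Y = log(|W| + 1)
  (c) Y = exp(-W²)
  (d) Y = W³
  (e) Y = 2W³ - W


Checking option (b) Y = log(|W| + 1):
  W = 0.066 -> Y = 0.064 ✓
  W = 0.279 -> Y = 0.246 ✓
  W = 2.534 -> Y = 1.262 ✓
All samples match this transformation.

(b) log(|W| + 1)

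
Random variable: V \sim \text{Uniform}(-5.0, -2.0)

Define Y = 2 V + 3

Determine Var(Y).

For Y = aV + b: Var(Y) = a² * Var(V)
Var(V) = (-2 + 5)^2/12 = 0.75
Var(Y) = 2² * 0.75 = 4 * 0.75 = 3

3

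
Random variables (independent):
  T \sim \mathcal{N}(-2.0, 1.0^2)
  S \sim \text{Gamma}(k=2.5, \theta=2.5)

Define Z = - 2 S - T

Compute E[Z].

E[Z] = -1*E[T] - 2*E[S]
E[T] = -2
E[S] = 6.25
E[Z] = -1*(-2) - 2*6.25 = -10.5

-10.5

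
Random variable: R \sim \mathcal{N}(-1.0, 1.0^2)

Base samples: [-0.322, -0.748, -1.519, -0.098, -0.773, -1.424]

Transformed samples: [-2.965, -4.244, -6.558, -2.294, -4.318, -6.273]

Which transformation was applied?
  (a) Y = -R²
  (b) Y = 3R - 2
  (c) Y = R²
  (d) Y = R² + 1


Checking option (b) Y = 3R - 2:
  R = -0.322 -> Y = -2.965 ✓
  R = -0.748 -> Y = -4.244 ✓
  R = -1.519 -> Y = -6.558 ✓
All samples match this transformation.

(b) 3R - 2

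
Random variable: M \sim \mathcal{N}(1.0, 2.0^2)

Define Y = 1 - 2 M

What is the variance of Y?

For Y = aM + b: Var(Y) = a² * Var(M)
Var(M) = 2.0^2 = 4
Var(Y) = (-2)² * 4 = 4 * 4 = 16

16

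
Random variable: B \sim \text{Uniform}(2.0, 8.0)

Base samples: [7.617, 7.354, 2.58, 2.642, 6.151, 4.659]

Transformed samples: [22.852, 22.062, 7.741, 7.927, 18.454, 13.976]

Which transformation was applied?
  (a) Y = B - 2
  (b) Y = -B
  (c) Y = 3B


Checking option (c) Y = 3B:
  B = 7.617 -> Y = 22.852 ✓
  B = 7.354 -> Y = 22.062 ✓
  B = 2.58 -> Y = 7.741 ✓
All samples match this transformation.

(c) 3B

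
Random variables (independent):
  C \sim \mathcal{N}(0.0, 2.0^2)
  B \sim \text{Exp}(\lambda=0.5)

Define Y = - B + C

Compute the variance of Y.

For independent RVs: Var(aX + bY) = a²Var(X) + b²Var(Y)
Var(C) = 4
Var(B) = 4
Var(Y) = 1²*4 + (-1)²*4
= 1*4 + 1*4 = 8

8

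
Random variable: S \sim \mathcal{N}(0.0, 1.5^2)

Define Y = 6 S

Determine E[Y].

For Y = 6S:
E[Y] = 6 * E[S]
E[S] = 0.0 = 0
E[Y] = 6 * 0 = 0

0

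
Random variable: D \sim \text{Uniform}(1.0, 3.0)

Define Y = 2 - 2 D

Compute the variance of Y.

For Y = aD + b: Var(Y) = a² * Var(D)
Var(D) = (3 - 1)^2/12 = 0.33333333
Var(Y) = (-2)² * 0.33333333 = 4 * 0.33333333 = 1.3333333

1.3333333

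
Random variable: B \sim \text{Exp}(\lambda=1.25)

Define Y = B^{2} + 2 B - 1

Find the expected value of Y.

E[Y] = 1*E[B²] + 2*E[B] - 1
E[B] = 0.8
E[B²] = Var(B) + (E[B])² = 0.64 + 0.64 = 1.28
E[Y] = 1*1.28 + 2*0.8 - 1 = 1.88

1.88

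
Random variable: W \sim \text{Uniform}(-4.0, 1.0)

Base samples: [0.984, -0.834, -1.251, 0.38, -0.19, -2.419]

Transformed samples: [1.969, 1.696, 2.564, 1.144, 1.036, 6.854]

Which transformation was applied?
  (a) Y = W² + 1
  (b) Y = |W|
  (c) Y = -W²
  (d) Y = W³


Checking option (a) Y = W² + 1:
  W = 0.984 -> Y = 1.969 ✓
  W = -0.834 -> Y = 1.696 ✓
  W = -1.251 -> Y = 2.564 ✓
All samples match this transformation.

(a) W² + 1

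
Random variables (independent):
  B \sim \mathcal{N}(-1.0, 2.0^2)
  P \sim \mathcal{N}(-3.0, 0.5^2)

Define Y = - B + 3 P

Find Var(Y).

For independent RVs: Var(aX + bY) = a²Var(X) + b²Var(Y)
Var(B) = 4
Var(P) = 0.25
Var(Y) = (-1)²*4 + 3²*0.25
= 1*4 + 9*0.25 = 6.25

6.25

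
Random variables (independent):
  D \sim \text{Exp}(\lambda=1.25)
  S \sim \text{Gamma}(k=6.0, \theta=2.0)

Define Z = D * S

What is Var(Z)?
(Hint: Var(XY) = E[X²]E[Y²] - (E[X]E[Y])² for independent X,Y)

Var(XY) = E[X²]E[Y²] - (E[X]E[Y])²
E[D] = 0.8, Var(D) = 0.64
E[S] = 12, Var(S) = 24
E[D²] = 0.64 + 0.8² = 1.28
E[S²] = 24 + 12² = 168
Var(Z) = 1.28*168 - (0.8*12)²
= 215.04 - 92.16 = 122.88

122.88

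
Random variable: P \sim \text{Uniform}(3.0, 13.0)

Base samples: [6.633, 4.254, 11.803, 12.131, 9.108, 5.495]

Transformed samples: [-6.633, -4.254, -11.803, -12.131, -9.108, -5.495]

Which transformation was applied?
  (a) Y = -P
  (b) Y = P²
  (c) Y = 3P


Checking option (a) Y = -P:
  P = 6.633 -> Y = -6.633 ✓
  P = 4.254 -> Y = -4.254 ✓
  P = 11.803 -> Y = -11.803 ✓
All samples match this transformation.

(a) -P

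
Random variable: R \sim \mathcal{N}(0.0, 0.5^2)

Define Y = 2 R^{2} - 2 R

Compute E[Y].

E[Y] = 2*E[R²] - 2*E[R]
E[R] = 0
E[R²] = Var(R) + (E[R])² = 0.25 + 0 = 0.25
E[Y] = 2*0.25 - 2*0 = 0.5

0.5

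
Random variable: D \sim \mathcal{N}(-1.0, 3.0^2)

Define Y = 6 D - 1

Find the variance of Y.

For Y = aD + b: Var(Y) = a² * Var(D)
Var(D) = 3.0^2 = 9
Var(Y) = 6² * 9 = 36 * 9 = 324

324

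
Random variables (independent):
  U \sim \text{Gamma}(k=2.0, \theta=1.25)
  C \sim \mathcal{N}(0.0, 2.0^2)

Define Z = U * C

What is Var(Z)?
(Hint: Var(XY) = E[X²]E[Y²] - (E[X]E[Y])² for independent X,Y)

Var(XY) = E[X²]E[Y²] - (E[X]E[Y])²
E[U] = 2.5, Var(U) = 3.125
E[C] = 0, Var(C) = 4
E[U²] = 3.125 + 2.5² = 9.375
E[C²] = 4 + 0² = 4
Var(Z) = 9.375*4 - (2.5*0)²
= 37.5 - 0 = 37.5

37.5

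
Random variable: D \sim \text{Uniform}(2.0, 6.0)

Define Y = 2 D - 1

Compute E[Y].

For Y = 2D - 1:
E[Y] = 2 * E[D] - 1
E[D] = (2 + 6)/2 = 4
E[Y] = 2 * 4 - 1 = 7

7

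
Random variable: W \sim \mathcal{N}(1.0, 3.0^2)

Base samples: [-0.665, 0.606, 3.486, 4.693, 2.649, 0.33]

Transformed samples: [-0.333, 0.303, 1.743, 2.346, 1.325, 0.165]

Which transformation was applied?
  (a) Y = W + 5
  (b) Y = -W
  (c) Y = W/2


Checking option (c) Y = W/2:
  W = -0.665 -> Y = -0.333 ✓
  W = 0.606 -> Y = 0.303 ✓
  W = 3.486 -> Y = 1.743 ✓
All samples match this transformation.

(c) W/2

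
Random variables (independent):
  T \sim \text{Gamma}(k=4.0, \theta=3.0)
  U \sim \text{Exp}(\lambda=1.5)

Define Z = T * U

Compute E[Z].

For independent RVs: E[XY] = E[X]*E[Y]
E[T] = 12
E[U] = 0.66666667
E[Z] = 12 * 0.66666667 = 8

8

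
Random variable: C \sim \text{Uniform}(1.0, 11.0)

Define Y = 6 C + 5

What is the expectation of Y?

For Y = 6C + 5:
E[Y] = 6 * E[C] + 5
E[C] = (1 + 11)/2 = 6
E[Y] = 6 * 6 + 5 = 41

41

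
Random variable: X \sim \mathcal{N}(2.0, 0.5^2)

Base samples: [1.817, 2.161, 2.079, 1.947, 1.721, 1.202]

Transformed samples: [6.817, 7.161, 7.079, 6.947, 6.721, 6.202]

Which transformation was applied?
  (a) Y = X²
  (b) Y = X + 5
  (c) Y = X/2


Checking option (b) Y = X + 5:
  X = 1.817 -> Y = 6.817 ✓
  X = 2.161 -> Y = 7.161 ✓
  X = 2.079 -> Y = 7.079 ✓
All samples match this transformation.

(b) X + 5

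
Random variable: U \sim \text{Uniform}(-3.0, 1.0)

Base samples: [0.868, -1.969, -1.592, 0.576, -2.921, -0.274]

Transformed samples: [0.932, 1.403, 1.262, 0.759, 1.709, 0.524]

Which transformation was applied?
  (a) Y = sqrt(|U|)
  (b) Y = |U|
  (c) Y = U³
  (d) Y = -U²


Checking option (a) Y = sqrt(|U|):
  U = 0.868 -> Y = 0.932 ✓
  U = -1.969 -> Y = 1.403 ✓
  U = -1.592 -> Y = 1.262 ✓
All samples match this transformation.

(a) sqrt(|U|)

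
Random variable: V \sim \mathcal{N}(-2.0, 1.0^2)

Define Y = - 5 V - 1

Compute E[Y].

For Y = -5V - 1:
E[Y] = -5 * E[V] - 1
E[V] = -2.0 = -2
E[Y] = -5 * (-2) - 1 = 9

9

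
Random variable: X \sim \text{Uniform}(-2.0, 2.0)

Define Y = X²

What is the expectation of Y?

Using E[X²] = Var(X) + (E[X])²:
E[X] = 0
Var(X) = (2 + 2)^2/12 = 1.3333333
E[X²] = 1.3333333 + 0² = 1.3333333 + 0 = 1.3333333

1.3333333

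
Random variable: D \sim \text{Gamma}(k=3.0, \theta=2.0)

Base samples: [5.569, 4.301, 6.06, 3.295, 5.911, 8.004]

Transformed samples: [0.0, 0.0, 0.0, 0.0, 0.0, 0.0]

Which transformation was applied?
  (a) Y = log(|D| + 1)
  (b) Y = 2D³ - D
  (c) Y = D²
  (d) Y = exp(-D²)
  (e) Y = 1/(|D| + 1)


Checking option (d) Y = exp(-D²):
  D = 5.569 -> Y = 0.0 ✓
  D = 4.301 -> Y = 0.0 ✓
  D = 6.06 -> Y = 0.0 ✓
All samples match this transformation.

(d) exp(-D²)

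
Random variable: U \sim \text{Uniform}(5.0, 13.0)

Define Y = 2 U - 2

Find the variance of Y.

For Y = aU + b: Var(Y) = a² * Var(U)
Var(U) = (13 - 5)^2/12 = 5.3333333
Var(Y) = 2² * 5.3333333 = 4 * 5.3333333 = 21.333333

21.333333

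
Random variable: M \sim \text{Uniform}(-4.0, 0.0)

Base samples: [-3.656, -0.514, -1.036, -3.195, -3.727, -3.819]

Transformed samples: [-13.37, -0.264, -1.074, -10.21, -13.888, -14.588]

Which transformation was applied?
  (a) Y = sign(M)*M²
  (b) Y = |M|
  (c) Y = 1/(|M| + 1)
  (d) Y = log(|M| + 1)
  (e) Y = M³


Checking option (a) Y = sign(M)*M²:
  M = -3.656 -> Y = -13.37 ✓
  M = -0.514 -> Y = -0.264 ✓
  M = -1.036 -> Y = -1.074 ✓
All samples match this transformation.

(a) sign(M)*M²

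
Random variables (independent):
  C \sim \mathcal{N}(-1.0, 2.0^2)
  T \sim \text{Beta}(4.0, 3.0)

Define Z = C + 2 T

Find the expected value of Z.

E[Z] = 1*E[C] + 2*E[T]
E[C] = -1
E[T] = 0.57142857
E[Z] = 1*(-1) + 2*0.57142857 = 0.14285714

0.14285714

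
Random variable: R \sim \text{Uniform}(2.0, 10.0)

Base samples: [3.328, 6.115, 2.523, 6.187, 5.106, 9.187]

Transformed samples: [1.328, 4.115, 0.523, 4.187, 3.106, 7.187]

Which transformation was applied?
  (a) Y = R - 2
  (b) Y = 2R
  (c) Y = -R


Checking option (a) Y = R - 2:
  R = 3.328 -> Y = 1.328 ✓
  R = 6.115 -> Y = 4.115 ✓
  R = 2.523 -> Y = 0.523 ✓
All samples match this transformation.

(a) R - 2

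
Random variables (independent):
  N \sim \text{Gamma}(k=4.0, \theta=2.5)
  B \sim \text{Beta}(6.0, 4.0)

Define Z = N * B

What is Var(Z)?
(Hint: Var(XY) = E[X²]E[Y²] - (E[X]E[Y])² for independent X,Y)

Var(XY) = E[X²]E[Y²] - (E[X]E[Y])²
E[N] = 10, Var(N) = 25
E[B] = 0.6, Var(B) = 0.021818182
E[N²] = 25 + 10² = 125
E[B²] = 0.021818182 + 0.6² = 0.38181818
Var(Z) = 125*0.38181818 - (10*0.6)²
= 47.727273 - 36 = 11.727273

11.727273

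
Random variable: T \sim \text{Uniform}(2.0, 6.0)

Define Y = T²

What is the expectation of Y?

Using E[X²] = Var(X) + (E[X])²:
E[T] = 4
Var(T) = (6 - 2)^2/12 = 1.3333333
E[T²] = 1.3333333 + 4² = 1.3333333 + 16 = 17.333333

17.333333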